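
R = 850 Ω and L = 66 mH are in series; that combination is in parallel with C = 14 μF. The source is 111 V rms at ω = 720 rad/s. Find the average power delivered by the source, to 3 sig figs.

14.5 W

X_L = ωL = 47.5 Ω
X_C = 1/(ωC) = 99.2 Ω
Branch 1 (R+jX_L): Z₁ = 850 + j47.5 Ω, |Z₁| = 851 Ω
Branch 2 (−jX_C): Z₂ = −j99.2 Ω
Parallel: Z = Z₁Z₂/(Z₁+Z₂), |Z| = 99.2 Ω, ∠Z = -83.3°
I = V/|Z| = 1.12 A
P = VI cos φ = 111 × 1.12 × cos(-83.3°) = 14.5 W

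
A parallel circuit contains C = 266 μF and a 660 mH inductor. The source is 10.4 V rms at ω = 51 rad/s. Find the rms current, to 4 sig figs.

X_L = ωL = 33.66 Ω
X_C = 1/(ωC) = 73.71 Ω
Parallel: admittances add. Y = 1/(jωL) + jωC
Y = (0 − j0.01614) S
|Y| = 0.01614 S → |Z| = 1/|Y| = 61.95 Ω, ∠Z = −∠Y = 90.00°
I = V/|Z| = 10.4/61.95 = 167.9 mA

167.9 mA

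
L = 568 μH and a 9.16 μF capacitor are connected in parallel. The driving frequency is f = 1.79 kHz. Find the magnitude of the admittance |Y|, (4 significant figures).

53.52 mS

ω = 2πf = 11250 rad/s
X_L = ωL = 6.388 Ω
X_C = 1/(ωC) = 9.707 Ω
Parallel: admittances add. Y = 1/(jωL) + jωC
Y = (0 − j0.05352) S
|Y| = 0.05352 S → |Z| = 1/|Y| = 18.69 Ω, ∠Z = −∠Y = 90.00°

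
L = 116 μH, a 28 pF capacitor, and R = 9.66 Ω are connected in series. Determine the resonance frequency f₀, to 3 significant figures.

2.79 MHz

ω₀ = 1/√(LC) = 1/√(0.000116 × 2.8e-11) = 1.755e+07 rad/s
f₀ = ω₀/(2π) = 2.79 MHz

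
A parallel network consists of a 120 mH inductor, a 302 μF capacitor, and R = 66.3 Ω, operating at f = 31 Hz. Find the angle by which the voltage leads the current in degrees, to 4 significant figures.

-46.76°

ω = 2πf = 194.8 rad/s
X_L = ωL = 23.37 Ω
X_C = 1/(ωC) = 17.00 Ω
Parallel: admittances add. Y = 1/R + 1/(jωL) + jωC
Y = (0.01508 + j0.01604) S
|Y| = 0.02202 S → |Z| = 1/|Y| = 45.42 Ω, ∠Z = −∠Y = -46.76°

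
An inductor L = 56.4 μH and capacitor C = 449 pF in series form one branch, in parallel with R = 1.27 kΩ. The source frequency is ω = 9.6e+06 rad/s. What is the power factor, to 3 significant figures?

X_L = ωL = 541 Ω
X_C = 1/(ωC) = 232 Ω
Branch 1: Z₁ = R = 1270 Ω
Branch 2 (series LC): Z₂ = j(X_L − X_C) = j309 Ω
Parallel: Z = Z₁Z₂/(Z₁+Z₂), |Z| = 301 Ω, ∠Z = 76.3°
cos φ = cos(76.3°) = 0.237

0.237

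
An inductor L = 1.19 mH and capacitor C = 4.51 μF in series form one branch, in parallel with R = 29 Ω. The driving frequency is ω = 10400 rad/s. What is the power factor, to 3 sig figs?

0.295

X_L = ωL = 12.4 Ω
X_C = 1/(ωC) = 21.3 Ω
Branch 1: Z₁ = R = 29.0 Ω
Branch 2 (series LC): Z₂ = j(X_L − X_C) = −j8.94 Ω
Parallel: Z = Z₁Z₂/(Z₁+Z₂), |Z| = 8.55 Ω, ∠Z = -72.9°
cos φ = cos(-72.9°) = 0.295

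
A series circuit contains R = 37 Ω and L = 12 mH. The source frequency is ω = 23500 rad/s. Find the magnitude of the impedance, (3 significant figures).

X_L = ωL = 282 Ω
Z = 37.0 + j282 Ω
|Z| = √(37.0² + 282²) = 284 Ω

284 Ω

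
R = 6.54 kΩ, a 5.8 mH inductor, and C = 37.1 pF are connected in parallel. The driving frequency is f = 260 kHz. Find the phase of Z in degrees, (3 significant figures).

ω = 2πf = 1.634e+06 rad/s
X_L = ωL = 9480 Ω
X_C = 1/(ωC) = 16500 Ω
Parallel: admittances add. Y = 1/R + 1/(jωL) + jωC
Y = (0.000153 − j4.49e-05) S
|Y| = 0.000159 S → |Z| = 1/|Y| = 6270 Ω, ∠Z = −∠Y = 16.4°

16.4°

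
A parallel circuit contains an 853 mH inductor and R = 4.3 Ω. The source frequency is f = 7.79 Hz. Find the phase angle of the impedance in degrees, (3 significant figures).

ω = 2πf = 48.95 rad/s
X_L = ωL = 41.8 Ω
Parallel: admittances add. Y = 1/R + 1/(jωL)
Y = (0.233 − j0.0240) S
|Y| = 0.234 S → |Z| = 1/|Y| = 4.28 Ω, ∠Z = −∠Y = 5.88°

5.88°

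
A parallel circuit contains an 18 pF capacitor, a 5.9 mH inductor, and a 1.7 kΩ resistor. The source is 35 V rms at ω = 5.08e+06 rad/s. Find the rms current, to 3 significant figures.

X_L = ωL = 30000 Ω
X_C = 1/(ωC) = 10900 Ω
Parallel: admittances add. Y = 1/R + 1/(jωL) + jωC
Y = (0.000588 + j5.81e-05) S
|Y| = 0.000591 S → |Z| = 1/|Y| = 1690 Ω, ∠Z = −∠Y = -5.64°
I = V/|Z| = 35/1690 = 20.7 mA

20.7 mA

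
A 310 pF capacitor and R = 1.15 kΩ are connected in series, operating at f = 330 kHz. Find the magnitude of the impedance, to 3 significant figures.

ω = 2πf = 2.073e+06 rad/s
X_C = 1/(ωC) = 1560 Ω
Z = 1150 − j1560 Ω
|Z| = √(1150² + 1560²) = 1930 Ω

1930 Ω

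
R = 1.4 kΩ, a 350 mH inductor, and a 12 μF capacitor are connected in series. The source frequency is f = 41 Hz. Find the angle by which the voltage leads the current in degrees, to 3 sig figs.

ω = 2πf = 257.6 rad/s
X_L = ωL = 90.2 Ω
X_C = 1/(ωC) = 323 Ω
Net reactance X = X_L − X_C = -233 Ω
Z = 1400 − j233 Ω
|Z| = √(1400² + 233²) = 1420 Ω
∠Z = arctan(-233/1400) = -9.46°

-9.46°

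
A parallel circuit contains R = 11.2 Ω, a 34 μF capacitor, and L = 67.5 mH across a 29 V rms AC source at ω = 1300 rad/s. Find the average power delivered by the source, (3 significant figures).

75.1 W

X_L = ωL = 87.8 Ω
X_C = 1/(ωC) = 22.6 Ω
Parallel: admittances add. Y = 1/R + 1/(jωL) + jωC
Y = (0.0893 + j0.0328) S
|Y| = 0.0951 S → |Z| = 1/|Y| = 10.5 Ω, ∠Z = −∠Y = -20.2°
I = V/|Z| = 2.76 A
P = VI cos φ = 29 × 2.76 × cos(-20.2°) = 75.1 W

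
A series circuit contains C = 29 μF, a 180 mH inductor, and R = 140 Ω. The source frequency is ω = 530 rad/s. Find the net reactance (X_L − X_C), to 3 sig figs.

X_L = ωL = 95.4 Ω
X_C = 1/(ωC) = 65.1 Ω
X = 95.4 − 65.1 = 30.3 Ω

30.3 Ω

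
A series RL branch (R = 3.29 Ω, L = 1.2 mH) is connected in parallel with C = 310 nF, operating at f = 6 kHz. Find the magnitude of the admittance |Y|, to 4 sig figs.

ω = 2πf = 37700 rad/s
X_L = ωL = 45.24 Ω
X_C = 1/(ωC) = 85.57 Ω
Branch 1 (R+jX_L): Z₁ = 3.290 + j45.24 Ω, |Z₁| = 45.36 Ω
Branch 2 (−jX_C): Z₂ = −j85.57 Ω
Parallel: Z = Z₁Z₂/(Z₁+Z₂), |Z| = 95.92 Ω, ∠Z = 81.18°
|Y| = 1/|Z| = 10.43 mS

10.43 mS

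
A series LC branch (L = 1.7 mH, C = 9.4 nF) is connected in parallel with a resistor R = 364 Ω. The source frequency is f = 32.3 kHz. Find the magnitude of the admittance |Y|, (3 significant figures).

ω = 2πf = 202900 rad/s
X_L = ωL = 345 Ω
X_C = 1/(ωC) = 524 Ω
Branch 1: Z₁ = R = 364 Ω
Branch 2 (series LC): Z₂ = j(X_L − X_C) = −j179 Ω
Parallel: Z = Z₁Z₂/(Z₁+Z₂), |Z| = 161 Ω, ∠Z = -63.8°
|Y| = 1/|Z| = 6.22 mS

6.22 mS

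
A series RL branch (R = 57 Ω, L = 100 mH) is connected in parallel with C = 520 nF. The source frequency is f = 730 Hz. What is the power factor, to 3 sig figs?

0.746

ω = 2πf = 4587 rad/s
X_L = ωL = 459 Ω
X_C = 1/(ωC) = 419 Ω
Branch 1 (R+jX_L): Z₁ = 57.0 + j459 Ω, |Z₁| = 462 Ω
Branch 2 (−jX_C): Z₂ = −j419 Ω
Parallel: Z = Z₁Z₂/(Z₁+Z₂), |Z| = 2800 Ω, ∠Z = -41.7°
cos φ = cos(-41.7°) = 0.746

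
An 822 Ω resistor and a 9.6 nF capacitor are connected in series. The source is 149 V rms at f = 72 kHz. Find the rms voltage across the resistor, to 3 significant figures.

ω = 2πf = 452400 rad/s
X_C = 1/(ωC) = 230 Ω
Z = 822 − j230 Ω
|Z| = √(822² + 230²) = 854 Ω
I = V/|Z| = 175 mA
V_R = I·|Z_R| = 0.175 × 822 = 143 V

143 V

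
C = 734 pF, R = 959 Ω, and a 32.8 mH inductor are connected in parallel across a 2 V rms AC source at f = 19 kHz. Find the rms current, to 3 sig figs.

ω = 2πf = 119400 rad/s
X_L = ωL = 3920 Ω
X_C = 1/(ωC) = 11400 Ω
Parallel: admittances add. Y = 1/R + 1/(jωL) + jωC
Y = (0.00104 − j0.000168) S
|Y| = 0.00106 S → |Z| = 1/|Y| = 947 Ω, ∠Z = −∠Y = 9.14°
I = V/|Z| = 2/947 = 2.11 mA

2.11 mA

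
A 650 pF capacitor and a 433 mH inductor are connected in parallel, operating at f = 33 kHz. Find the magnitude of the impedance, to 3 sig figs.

ω = 2πf = 207300 rad/s
X_L = ωL = 89800 Ω
X_C = 1/(ωC) = 7420 Ω
Parallel: admittances add. Y = 1/(jωL) + jωC
Y = (0 + j0.000124) S
|Y| = 0.000124 S → |Z| = 1/|Y| = 8090 Ω, ∠Z = −∠Y = -90.0°

8090 Ω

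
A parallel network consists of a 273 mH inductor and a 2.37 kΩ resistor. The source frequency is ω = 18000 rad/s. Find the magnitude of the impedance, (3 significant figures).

X_L = ωL = 4910 Ω
Parallel: admittances add. Y = 1/R + 1/(jωL)
Y = (0.000422 − j0.000204) S
|Y| = 0.000468 S → |Z| = 1/|Y| = 2130 Ω, ∠Z = −∠Y = 25.7°

2130 Ω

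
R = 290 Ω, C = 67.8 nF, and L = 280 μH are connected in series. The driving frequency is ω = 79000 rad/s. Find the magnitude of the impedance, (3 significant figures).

X_L = ωL = 22.1 Ω
X_C = 1/(ωC) = 187 Ω
Net reactance X = X_L − X_C = -165 Ω
Z = 290 − j165 Ω
|Z| = √(290² + 165²) = 333 Ω

333 Ω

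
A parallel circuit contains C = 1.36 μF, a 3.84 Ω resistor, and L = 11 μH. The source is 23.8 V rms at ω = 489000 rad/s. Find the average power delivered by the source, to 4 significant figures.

147.5 W

X_L = ωL = 5.379 Ω
X_C = 1/(ωC) = 1.504 Ω
Parallel: admittances add. Y = 1/R + 1/(jωL) + jωC
Y = (0.2604 + j0.4791) S
|Y| = 0.5453 S → |Z| = 1/|Y| = 1.834 Ω, ∠Z = −∠Y = -61.48°
I = V/|Z| = 12.98 A
P = VI cos φ = 23.8 × 12.98 × cos(-61.48°) = 147.5 W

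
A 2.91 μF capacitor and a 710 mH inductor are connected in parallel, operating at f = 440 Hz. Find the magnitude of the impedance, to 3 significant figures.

133 Ω

ω = 2πf = 2765 rad/s
X_L = ωL = 1960 Ω
X_C = 1/(ωC) = 124 Ω
Parallel: admittances add. Y = 1/(jωL) + jωC
Y = (0 + j0.00754) S
|Y| = 0.00754 S → |Z| = 1/|Y| = 133 Ω, ∠Z = −∠Y = -90.0°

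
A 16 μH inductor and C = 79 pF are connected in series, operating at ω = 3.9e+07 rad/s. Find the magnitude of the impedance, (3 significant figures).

299 Ω

X_L = ωL = 624 Ω
X_C = 1/(ωC) = 325 Ω
Net reactance X = X_L − X_C = 299 Ω
Z = j299 Ω
|Z| = √(0² + 299²) = 299 Ω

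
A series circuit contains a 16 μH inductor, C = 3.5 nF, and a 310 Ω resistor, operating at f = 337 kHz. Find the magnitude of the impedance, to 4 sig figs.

ω = 2πf = 2.117e+06 rad/s
X_L = ωL = 33.88 Ω
X_C = 1/(ωC) = 134.9 Ω
Net reactance X = X_L − X_C = -101.1 Ω
Z = 310.0 − j101.1 Ω
|Z| = √(310.0² + 101.1²) = 326.1 Ω

326.1 Ω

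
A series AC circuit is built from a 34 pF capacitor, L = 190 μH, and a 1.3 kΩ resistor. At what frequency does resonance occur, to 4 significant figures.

1.980 MHz

ω₀ = 1/√(LC) = 1/√(0.00019 × 3.4e-11) = 1.244e+07 rad/s
f₀ = ω₀/(2π) = 1.980 MHz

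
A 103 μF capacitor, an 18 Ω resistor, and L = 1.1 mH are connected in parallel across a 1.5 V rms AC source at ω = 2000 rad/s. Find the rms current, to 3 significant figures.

X_L = ωL = 2.20 Ω
X_C = 1/(ωC) = 4.85 Ω
Parallel: admittances add. Y = 1/R + 1/(jωL) + jωC
Y = (0.0556 − j0.249) S
|Y| = 0.255 S → |Z| = 1/|Y| = 3.93 Ω, ∠Z = −∠Y = 77.4°
I = V/|Z| = 1.5/3.93 = 382 mA

382 mA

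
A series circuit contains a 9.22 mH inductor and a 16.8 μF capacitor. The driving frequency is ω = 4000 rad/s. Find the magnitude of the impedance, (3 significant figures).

22.0 Ω

X_L = ωL = 36.9 Ω
X_C = 1/(ωC) = 14.9 Ω
Net reactance X = X_L − X_C = 22.0 Ω
Z = j22.0 Ω
|Z| = √(0² + 22.0²) = 22.0 Ω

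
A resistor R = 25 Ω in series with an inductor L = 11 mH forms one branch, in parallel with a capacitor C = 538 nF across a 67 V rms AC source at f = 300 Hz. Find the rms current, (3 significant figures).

ω = 2πf = 1885 rad/s
X_L = ωL = 20.7 Ω
X_C = 1/(ωC) = 986 Ω
Branch 1 (R+jX_L): Z₁ = 25.0 + j20.7 Ω, |Z₁| = 32.5 Ω
Branch 2 (−jX_C): Z₂ = −j986 Ω
Parallel: Z = Z₁Z₂/(Z₁+Z₂), |Z| = 33.2 Ω, ∠Z = 38.2°
I = V/|Z| = 67/33.2 = 2.02 A

2.02 A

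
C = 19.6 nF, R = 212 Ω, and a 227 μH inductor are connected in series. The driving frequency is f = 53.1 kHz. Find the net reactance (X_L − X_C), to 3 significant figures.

ω = 2πf = 333600 rad/s
X_L = ωL = 75.7 Ω
X_C = 1/(ωC) = 153 Ω
X = 75.7 − 153 = -77.2 Ω

-77.2 Ω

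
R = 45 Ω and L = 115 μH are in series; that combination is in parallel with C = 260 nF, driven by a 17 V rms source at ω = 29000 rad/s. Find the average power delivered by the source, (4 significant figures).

6.387 W

X_L = ωL = 3.335 Ω
X_C = 1/(ωC) = 132.6 Ω
Branch 1 (R+jX_L): Z₁ = 45.00 + j3.335 Ω, |Z₁| = 45.12 Ω
Branch 2 (−jX_C): Z₂ = −j132.6 Ω
Parallel: Z = Z₁Z₂/(Z₁+Z₂), |Z| = 43.72 Ω, ∠Z = -14.95°
I = V/|Z| = 388.9 mA
P = VI cos φ = 17 × 0.3889 × cos(-14.95°) = 6.387 W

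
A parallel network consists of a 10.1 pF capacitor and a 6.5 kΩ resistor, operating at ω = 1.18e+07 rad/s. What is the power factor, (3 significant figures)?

X_C = 1/(ωC) = 8390 Ω
Parallel: admittances add. Y = 1/R + jωC
Y = (0.000154 + j0.000119) S
|Y| = 0.000195 S → |Z| = 1/|Y| = 5140 Ω, ∠Z = −∠Y = -37.8°
cos φ = cos(-37.8°) = 0.791

0.791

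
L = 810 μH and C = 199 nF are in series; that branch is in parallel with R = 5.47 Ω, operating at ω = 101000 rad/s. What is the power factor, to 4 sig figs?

0.9858

X_L = ωL = 81.81 Ω
X_C = 1/(ωC) = 49.75 Ω
Branch 1: Z₁ = R = 5.470 Ω
Branch 2 (series LC): Z₂ = j(X_L − X_C) = j32.06 Ω
Parallel: Z = Z₁Z₂/(Z₁+Z₂), |Z| = 5.392 Ω, ∠Z = 9.684°
cos φ = cos(9.684°) = 0.9858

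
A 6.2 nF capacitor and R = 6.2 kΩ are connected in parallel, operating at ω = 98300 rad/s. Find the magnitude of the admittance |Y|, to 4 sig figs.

630.4 μS

X_C = 1/(ωC) = 1641 Ω
Parallel: admittances add. Y = 1/R + jωC
Y = (0.0001613 + j0.0006095) S
|Y| = 0.0006304 S → |Z| = 1/|Y| = 1586 Ω, ∠Z = −∠Y = -75.18°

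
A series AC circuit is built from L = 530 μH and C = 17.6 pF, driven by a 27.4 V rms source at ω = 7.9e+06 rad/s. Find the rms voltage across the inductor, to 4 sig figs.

X_L = ωL = 4187 Ω
X_C = 1/(ωC) = 7192 Ω
Net reactance X = X_L − X_C = -3005 Ω
Z = − j3005 Ω
|Z| = √(0² + 3005²) = 3005 Ω
I = V/|Z| = 9.118 mA
V_L = I·|Z_L| = 0.009118 × 4187 = 38.18 V

38.18 V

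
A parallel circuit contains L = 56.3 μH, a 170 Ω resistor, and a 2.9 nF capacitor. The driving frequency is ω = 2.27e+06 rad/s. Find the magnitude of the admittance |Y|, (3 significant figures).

6.01 mS

X_L = ωL = 128 Ω
X_C = 1/(ωC) = 152 Ω
Parallel: admittances add. Y = 1/R + 1/(jωL) + jωC
Y = (0.00588 − j0.00124) S
|Y| = 0.00601 S → |Z| = 1/|Y| = 166 Ω, ∠Z = −∠Y = 11.9°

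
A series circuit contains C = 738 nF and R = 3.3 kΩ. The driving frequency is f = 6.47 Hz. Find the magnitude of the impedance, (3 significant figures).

ω = 2πf = 40.65 rad/s
X_C = 1/(ωC) = 33300 Ω
Z = 3300 − j33300 Ω
|Z| = √(3300² + 33300²) = 33500 Ω

33500 Ω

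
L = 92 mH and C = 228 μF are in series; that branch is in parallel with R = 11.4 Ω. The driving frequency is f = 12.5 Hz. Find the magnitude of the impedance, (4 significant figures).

11.10 Ω

ω = 2πf = 78.54 rad/s
X_L = ωL = 7.226 Ω
X_C = 1/(ωC) = 55.84 Ω
Branch 1: Z₁ = R = 11.40 Ω
Branch 2 (series LC): Z₂ = j(X_L − X_C) = −j48.62 Ω
Parallel: Z = Z₁Z₂/(Z₁+Z₂), |Z| = 11.10 Ω, ∠Z = -13.20°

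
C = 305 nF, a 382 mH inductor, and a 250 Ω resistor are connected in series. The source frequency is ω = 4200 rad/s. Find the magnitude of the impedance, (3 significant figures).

X_L = ωL = 1600 Ω
X_C = 1/(ωC) = 781 Ω
Net reactance X = X_L − X_C = 824 Ω
Z = 250 + j824 Ω
|Z| = √(250² + 824²) = 861 Ω

861 Ω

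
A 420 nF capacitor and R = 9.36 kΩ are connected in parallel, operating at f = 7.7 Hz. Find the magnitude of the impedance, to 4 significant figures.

9195 Ω

ω = 2πf = 48.38 rad/s
X_C = 1/(ωC) = 49210 Ω
Parallel: admittances add. Y = 1/R + jωC
Y = (0.0001068 + j2.032e-05) S
|Y| = 0.0001088 S → |Z| = 1/|Y| = 9195 Ω, ∠Z = −∠Y = -10.77°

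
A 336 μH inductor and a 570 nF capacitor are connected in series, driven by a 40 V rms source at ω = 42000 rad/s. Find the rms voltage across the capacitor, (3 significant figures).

60.4 V

X_L = ωL = 14.1 Ω
X_C = 1/(ωC) = 41.8 Ω
Net reactance X = X_L − X_C = -27.7 Ω
Z = − j27.7 Ω
|Z| = √(0² + 27.7²) = 27.7 Ω
I = V/|Z| = 1.45 A
V_C = I·|Z_C| = 1.45 × 41.8 = 60.4 V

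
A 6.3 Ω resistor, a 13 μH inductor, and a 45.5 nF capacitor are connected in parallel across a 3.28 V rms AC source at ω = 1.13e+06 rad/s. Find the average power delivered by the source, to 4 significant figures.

X_L = ωL = 14.69 Ω
X_C = 1/(ωC) = 19.45 Ω
Parallel: admittances add. Y = 1/R + 1/(jωL) + jωC
Y = (0.1587 − j0.01666) S
|Y| = 0.1596 S → |Z| = 1/|Y| = 6.266 Ω, ∠Z = −∠Y = 5.991°
I = V/|Z| = 523.5 mA
P = VI cos φ = 3.28 × 0.5235 × cos(5.991°) = 1.708 W

1.708 W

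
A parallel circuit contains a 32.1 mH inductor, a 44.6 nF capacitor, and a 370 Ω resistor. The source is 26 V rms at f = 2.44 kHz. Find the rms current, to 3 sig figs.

78.5 mA

ω = 2πf = 15330 rad/s
X_L = ωL = 492 Ω
X_C = 1/(ωC) = 1460 Ω
Parallel: admittances add. Y = 1/R + 1/(jωL) + jωC
Y = (0.00270 − j0.00135) S
|Y| = 0.00302 S → |Z| = 1/|Y| = 331 Ω, ∠Z = −∠Y = 26.5°
I = V/|Z| = 26/331 = 78.5 mA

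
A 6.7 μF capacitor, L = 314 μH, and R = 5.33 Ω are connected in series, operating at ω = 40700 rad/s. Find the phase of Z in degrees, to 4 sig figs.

59.68°

X_L = ωL = 12.78 Ω
X_C = 1/(ωC) = 3.667 Ω
Net reactance X = X_L − X_C = 9.113 Ω
Z = 5.330 + j9.113 Ω
|Z| = √(5.330² + 9.113²) = 10.56 Ω
∠Z = arctan(9.113/5.330) = 59.68°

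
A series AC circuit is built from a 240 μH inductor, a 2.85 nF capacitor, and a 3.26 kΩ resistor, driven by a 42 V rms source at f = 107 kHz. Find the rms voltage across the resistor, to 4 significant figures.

ω = 2πf = 672300 rad/s
X_L = ωL = 161.4 Ω
X_C = 1/(ωC) = 521.9 Ω
Net reactance X = X_L − X_C = -360.6 Ω
Z = 3260 − j360.6 Ω
|Z| = √(3260² + 360.6²) = 3280 Ω
I = V/|Z| = 12.81 mA
V_R = I·|Z_R| = 0.01281 × 3260 = 41.75 V

41.75 V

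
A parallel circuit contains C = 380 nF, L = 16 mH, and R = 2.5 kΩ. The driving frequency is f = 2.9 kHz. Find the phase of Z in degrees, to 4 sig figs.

-83.47°

ω = 2πf = 18220 rad/s
X_L = ωL = 291.5 Ω
X_C = 1/(ωC) = 144.4 Ω
Parallel: admittances add. Y = 1/R + 1/(jωL) + jωC
Y = (0.0004000 + j0.003494) S
|Y| = 0.003517 S → |Z| = 1/|Y| = 284.3 Ω, ∠Z = −∠Y = -83.47°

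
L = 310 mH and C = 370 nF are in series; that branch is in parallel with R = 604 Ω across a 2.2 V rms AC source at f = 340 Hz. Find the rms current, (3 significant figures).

5.16 mA

ω = 2πf = 2136 rad/s
X_L = ωL = 662 Ω
X_C = 1/(ωC) = 1270 Ω
Branch 1: Z₁ = R = 604 Ω
Branch 2 (series LC): Z₂ = j(X_L − X_C) = −j603 Ω
Parallel: Z = Z₁Z₂/(Z₁+Z₂), |Z| = 427 Ω, ∠Z = -45.1°
I = V/|Z| = 2.2/427 = 5.16 mA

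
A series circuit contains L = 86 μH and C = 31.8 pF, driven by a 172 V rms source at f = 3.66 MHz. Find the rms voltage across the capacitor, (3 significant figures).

385 V

ω = 2πf = 2.3e+07 rad/s
X_L = ωL = 1980 Ω
X_C = 1/(ωC) = 1370 Ω
Net reactance X = X_L − X_C = 610 Ω
Z = j610 Ω
|Z| = √(0² + 610²) = 610 Ω
I = V/|Z| = 282 mA
V_C = I·|Z_C| = 0.282 × 1370 = 385 V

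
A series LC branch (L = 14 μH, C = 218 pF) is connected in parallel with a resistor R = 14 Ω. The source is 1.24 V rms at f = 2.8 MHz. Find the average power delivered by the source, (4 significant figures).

ω = 2πf = 1.759e+07 rad/s
X_L = ωL = 246.3 Ω
X_C = 1/(ωC) = 260.7 Ω
Branch 1: Z₁ = R = 14.00 Ω
Branch 2 (series LC): Z₂ = j(X_L − X_C) = −j14.44 Ω
Parallel: Z = Z₁Z₂/(Z₁+Z₂), |Z| = 10.05 Ω, ∠Z = -44.12°
I = V/|Z| = 123.4 mA
P = VI cos φ = 1.24 × 0.1234 × cos(-44.12°) = 109.8 mW

109.8 mW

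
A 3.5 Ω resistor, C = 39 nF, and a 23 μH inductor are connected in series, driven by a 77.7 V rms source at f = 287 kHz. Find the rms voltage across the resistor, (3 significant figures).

ω = 2πf = 1.803e+06 rad/s
X_L = ωL = 41.5 Ω
X_C = 1/(ωC) = 14.2 Ω
Net reactance X = X_L − X_C = 27.3 Ω
Z = 3.50 + j27.3 Ω
|Z| = √(3.50² + 27.3²) = 27.5 Ω
I = V/|Z| = 2.83 A
V_R = I·|Z_R| = 2.83 × 3.50 = 9.90 V

9.90 V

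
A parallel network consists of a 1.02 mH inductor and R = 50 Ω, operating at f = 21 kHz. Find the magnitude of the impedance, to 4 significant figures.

ω = 2πf = 131900 rad/s
X_L = ωL = 134.6 Ω
Parallel: admittances add. Y = 1/R + 1/(jωL)
Y = (0.02000 − j0.007430) S
|Y| = 0.02134 S → |Z| = 1/|Y| = 46.87 Ω, ∠Z = −∠Y = 20.38°

46.87 Ω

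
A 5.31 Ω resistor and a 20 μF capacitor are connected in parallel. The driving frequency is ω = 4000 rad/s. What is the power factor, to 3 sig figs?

0.920

X_C = 1/(ωC) = 12.5 Ω
Parallel: admittances add. Y = 1/R + jωC
Y = (0.188 + j0.0800) S
|Y| = 0.205 S → |Z| = 1/|Y| = 4.89 Ω, ∠Z = −∠Y = -23.0°
cos φ = cos(-23.0°) = 0.920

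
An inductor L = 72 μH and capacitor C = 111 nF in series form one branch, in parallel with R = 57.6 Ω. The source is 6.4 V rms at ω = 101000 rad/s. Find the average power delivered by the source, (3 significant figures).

X_L = ωL = 7.27 Ω
X_C = 1/(ωC) = 89.2 Ω
Branch 1: Z₁ = R = 57.6 Ω
Branch 2 (series LC): Z₂ = j(X_L − X_C) = −j81.9 Ω
Parallel: Z = Z₁Z₂/(Z₁+Z₂), |Z| = 47.1 Ω, ∠Z = -35.1°
I = V/|Z| = 136 mA
P = VI cos φ = 6.4 × 0.136 × cos(-35.1°) = 711 mW

711 mW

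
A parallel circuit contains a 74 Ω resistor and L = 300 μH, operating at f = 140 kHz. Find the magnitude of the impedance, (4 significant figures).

ω = 2πf = 879600 rad/s
X_L = ωL = 263.9 Ω
Parallel: admittances add. Y = 1/R + 1/(jωL)
Y = (0.01351 − j0.003789) S
|Y| = 0.01403 S → |Z| = 1/|Y| = 71.25 Ω, ∠Z = −∠Y = 15.66°

71.25 Ω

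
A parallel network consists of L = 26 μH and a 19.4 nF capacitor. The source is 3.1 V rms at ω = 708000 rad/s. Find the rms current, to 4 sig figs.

X_L = ωL = 18.41 Ω
X_C = 1/(ωC) = 72.81 Ω
Parallel: admittances add. Y = 1/(jωL) + jωC
Y = (0 − j0.04059) S
|Y| = 0.04059 S → |Z| = 1/|Y| = 24.64 Ω, ∠Z = −∠Y = 90.00°
I = V/|Z| = 3.1/24.64 = 125.8 mA

125.8 mA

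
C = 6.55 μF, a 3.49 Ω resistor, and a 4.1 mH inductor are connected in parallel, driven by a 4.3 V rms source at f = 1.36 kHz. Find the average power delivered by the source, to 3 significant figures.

ω = 2πf = 8545 rad/s
X_L = ωL = 35.0 Ω
X_C = 1/(ωC) = 17.9 Ω
Parallel: admittances add. Y = 1/R + 1/(jωL) + jωC
Y = (0.287 + j0.0274) S
|Y| = 0.288 S → |Z| = 1/|Y| = 3.47 Ω, ∠Z = −∠Y = -5.47°
I = V/|Z| = 1.24 A
P = VI cos φ = 4.3 × 1.24 × cos(-5.47°) = 5.30 W

5.30 W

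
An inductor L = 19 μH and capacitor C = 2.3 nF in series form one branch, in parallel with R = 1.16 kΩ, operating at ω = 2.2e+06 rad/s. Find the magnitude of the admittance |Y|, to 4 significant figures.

X_L = ωL = 41.80 Ω
X_C = 1/(ωC) = 197.6 Ω
Branch 1: Z₁ = R = 1160 Ω
Branch 2 (series LC): Z₂ = j(X_L − X_C) = −j155.8 Ω
Parallel: Z = Z₁Z₂/(Z₁+Z₂), |Z| = 154.4 Ω, ∠Z = -82.35°
|Y| = 1/|Z| = 6.475 mS

6.475 mS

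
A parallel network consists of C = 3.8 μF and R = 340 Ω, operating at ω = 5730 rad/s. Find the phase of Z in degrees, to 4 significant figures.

X_C = 1/(ωC) = 45.93 Ω
Parallel: admittances add. Y = 1/R + jωC
Y = (0.002941 + j0.02177) S
|Y| = 0.02197 S → |Z| = 1/|Y| = 45.51 Ω, ∠Z = −∠Y = -82.31°

-82.31°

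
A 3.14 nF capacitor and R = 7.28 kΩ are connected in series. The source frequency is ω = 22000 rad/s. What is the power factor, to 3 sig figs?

0.449

X_C = 1/(ωC) = 14500 Ω
Z = 7280 − j14500 Ω
|Z| = √(7280² + 14500²) = 16200 Ω
∠Z = arctan(-14500/7280) = -63.3°
cos φ = cos(-63.3°) = 0.449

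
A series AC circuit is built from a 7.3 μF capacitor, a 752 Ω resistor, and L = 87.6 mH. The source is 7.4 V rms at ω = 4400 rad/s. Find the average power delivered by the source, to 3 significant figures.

X_L = ωL = 385 Ω
X_C = 1/(ωC) = 31.1 Ω
Net reactance X = X_L − X_C = 354 Ω
Z = 752 + j354 Ω
|Z| = √(752² + 354²) = 831 Ω
∠Z = arctan(354/752) = 25.2°
I = V/|Z| = 8.90 mA
P = VI cos φ = 7.4 × 0.00890 × cos(25.2°) = 59.6 mW

59.6 mW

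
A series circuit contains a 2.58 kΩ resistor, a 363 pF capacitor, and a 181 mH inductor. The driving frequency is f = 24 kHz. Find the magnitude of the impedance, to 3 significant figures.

9390 Ω

ω = 2πf = 150800 rad/s
X_L = ωL = 27300 Ω
X_C = 1/(ωC) = 18300 Ω
Net reactance X = X_L − X_C = 9030 Ω
Z = 2580 + j9030 Ω
|Z| = √(2580² + 9030²) = 9390 Ω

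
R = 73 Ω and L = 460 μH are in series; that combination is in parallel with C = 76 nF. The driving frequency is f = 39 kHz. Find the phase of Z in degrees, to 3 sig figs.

ω = 2πf = 245000 rad/s
X_L = ωL = 113 Ω
X_C = 1/(ωC) = 53.7 Ω
Branch 1 (R+jX_L): Z₁ = 73.0 + j113 Ω, |Z₁| = 134 Ω
Branch 2 (−jX_C): Z₂ = −j53.7 Ω
Parallel: Z = Z₁Z₂/(Z₁+Z₂), |Z| = 76.8 Ω, ∠Z = -71.9°

-71.9°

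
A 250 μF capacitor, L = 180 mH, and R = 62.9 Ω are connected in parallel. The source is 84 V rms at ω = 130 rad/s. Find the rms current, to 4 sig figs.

1.588 A

X_L = ωL = 23.40 Ω
X_C = 1/(ωC) = 30.77 Ω
Parallel: admittances add. Y = 1/R + 1/(jωL) + jωC
Y = (0.01590 − j0.01024) S
|Y| = 0.01891 S → |Z| = 1/|Y| = 52.89 Ω, ∠Z = −∠Y = 32.77°
I = V/|Z| = 84/52.89 = 1.588 A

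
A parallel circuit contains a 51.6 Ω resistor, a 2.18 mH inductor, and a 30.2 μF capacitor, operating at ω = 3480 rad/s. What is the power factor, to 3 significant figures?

0.587

X_L = ωL = 7.59 Ω
X_C = 1/(ωC) = 9.52 Ω
Parallel: admittances add. Y = 1/R + 1/(jωL) + jωC
Y = (0.0194 − j0.0267) S
|Y| = 0.0330 S → |Z| = 1/|Y| = 30.3 Ω, ∠Z = −∠Y = 54.0°
cos φ = cos(54.0°) = 0.587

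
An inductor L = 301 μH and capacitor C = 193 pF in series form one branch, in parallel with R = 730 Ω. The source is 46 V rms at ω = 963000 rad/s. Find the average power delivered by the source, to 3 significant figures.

2.90 W

X_L = ωL = 290 Ω
X_C = 1/(ωC) = 5380 Ω
Branch 1: Z₁ = R = 730 Ω
Branch 2 (series LC): Z₂ = j(X_L − X_C) = −j5090 Ω
Parallel: Z = Z₁Z₂/(Z₁+Z₂), |Z| = 723 Ω, ∠Z = -8.16°
I = V/|Z| = 63.7 mA
P = VI cos φ = 46 × 0.0637 × cos(-8.16°) = 2.90 W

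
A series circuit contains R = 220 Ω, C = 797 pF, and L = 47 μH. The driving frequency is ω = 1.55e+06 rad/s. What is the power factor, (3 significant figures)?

X_L = ωL = 72.8 Ω
X_C = 1/(ωC) = 809 Ω
Net reactance X = X_L − X_C = -737 Ω
Z = 220 − j737 Ω
|Z| = √(220² + 737²) = 769 Ω
∠Z = arctan(-737/220) = -73.4°
cos φ = cos(-73.4°) = 0.286

0.286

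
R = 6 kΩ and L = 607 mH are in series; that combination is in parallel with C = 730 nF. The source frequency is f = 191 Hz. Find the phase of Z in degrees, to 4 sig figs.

ω = 2πf = 1200 rad/s
X_L = ωL = 728.5 Ω
X_C = 1/(ωC) = 1141 Ω
Branch 1 (R+jX_L): Z₁ = 6000 + j728.5 Ω, |Z₁| = 6044 Ω
Branch 2 (−jX_C): Z₂ = −j1141 Ω
Parallel: Z = Z₁Z₂/(Z₁+Z₂), |Z| = 1147 Ω, ∠Z = -79.14°

-79.14°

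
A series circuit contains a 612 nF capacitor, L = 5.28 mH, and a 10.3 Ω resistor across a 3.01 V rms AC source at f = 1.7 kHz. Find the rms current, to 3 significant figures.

31.0 mA

ω = 2πf = 10680 rad/s
X_L = ωL = 56.4 Ω
X_C = 1/(ωC) = 153 Ω
Net reactance X = X_L − X_C = -96.6 Ω
Z = 10.3 − j96.6 Ω
|Z| = √(10.3² + 96.6²) = 97.1 Ω
I = V/|Z| = 3.01/97.1 = 31.0 mA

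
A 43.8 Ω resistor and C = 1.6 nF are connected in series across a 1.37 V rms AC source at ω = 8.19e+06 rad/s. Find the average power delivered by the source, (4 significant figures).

10.62 mW

X_C = 1/(ωC) = 76.31 Ω
Z = 43.80 − j76.31 Ω
|Z| = √(43.80² + 76.31²) = 87.99 Ω
∠Z = arctan(-76.31/43.80) = -60.15°
I = V/|Z| = 15.57 mA
P = VI cos φ = 1.37 × 0.01557 × cos(-60.15°) = 10.62 mW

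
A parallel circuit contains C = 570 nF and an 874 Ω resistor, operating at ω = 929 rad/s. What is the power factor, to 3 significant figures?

0.908

X_C = 1/(ωC) = 1890 Ω
Parallel: admittances add. Y = 1/R + jωC
Y = (0.00114 + j0.000530) S
|Y| = 0.00126 S → |Z| = 1/|Y| = 793 Ω, ∠Z = −∠Y = -24.8°
cos φ = cos(-24.8°) = 0.908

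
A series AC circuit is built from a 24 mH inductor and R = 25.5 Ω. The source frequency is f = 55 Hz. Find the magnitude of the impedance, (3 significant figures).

ω = 2πf = 345.6 rad/s
X_L = ωL = 8.29 Ω
Z = 25.5 + j8.29 Ω
|Z| = √(25.5² + 8.29²) = 26.8 Ω

26.8 Ω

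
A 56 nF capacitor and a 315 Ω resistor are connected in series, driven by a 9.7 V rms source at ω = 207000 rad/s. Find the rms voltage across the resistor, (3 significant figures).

9.36 V

X_C = 1/(ωC) = 86.3 Ω
Z = 315 − j86.3 Ω
|Z| = √(315² + 86.3²) = 327 Ω
I = V/|Z| = 29.7 mA
V_R = I·|Z_R| = 0.0297 × 315 = 9.36 V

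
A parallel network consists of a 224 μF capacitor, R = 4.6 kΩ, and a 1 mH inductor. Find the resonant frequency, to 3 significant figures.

336 Hz

ω₀ = 1/√(LC) = 1/√(0.001 × 0.000224) = 2113 rad/s
f₀ = ω₀/(2π) = 336 Hz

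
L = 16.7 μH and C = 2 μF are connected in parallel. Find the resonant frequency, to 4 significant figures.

27.54 kHz

ω₀ = 1/√(LC) = 1/√(1.67e-05 × 2e-06) = 173000 rad/s
f₀ = ω₀/(2π) = 27.54 kHz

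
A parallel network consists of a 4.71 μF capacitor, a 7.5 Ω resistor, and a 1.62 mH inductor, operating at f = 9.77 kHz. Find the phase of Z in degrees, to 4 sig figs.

ω = 2πf = 61390 rad/s
X_L = ωL = 99.45 Ω
X_C = 1/(ωC) = 3.459 Ω
Parallel: admittances add. Y = 1/R + 1/(jωL) + jωC
Y = (0.1333 + j0.2791) S
|Y| = 0.3093 S → |Z| = 1/|Y| = 3.233 Ω, ∠Z = −∠Y = -64.46°

-64.46°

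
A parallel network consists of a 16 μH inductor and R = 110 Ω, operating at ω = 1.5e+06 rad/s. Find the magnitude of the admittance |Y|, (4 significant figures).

X_L = ωL = 24.00 Ω
Parallel: admittances add. Y = 1/R + 1/(jωL)
Y = (0.009091 − j0.04167) S
|Y| = 0.04265 S → |Z| = 1/|Y| = 23.45 Ω, ∠Z = −∠Y = 77.69°

42.65 mS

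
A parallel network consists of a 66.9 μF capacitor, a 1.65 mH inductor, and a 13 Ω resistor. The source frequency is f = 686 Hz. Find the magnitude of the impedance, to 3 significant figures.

ω = 2πf = 4310 rad/s
X_L = ωL = 7.11 Ω
X_C = 1/(ωC) = 3.47 Ω
Parallel: admittances add. Y = 1/R + 1/(jωL) + jωC
Y = (0.0769 + j0.148) S
|Y| = 0.167 S → |Z| = 1/|Y| = 6.00 Ω, ∠Z = −∠Y = -62.5°

6.00 Ω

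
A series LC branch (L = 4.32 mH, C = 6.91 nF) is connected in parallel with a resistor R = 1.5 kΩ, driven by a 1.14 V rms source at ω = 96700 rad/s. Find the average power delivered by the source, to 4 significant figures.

X_L = ωL = 417.7 Ω
X_C = 1/(ωC) = 1497 Ω
Branch 1: Z₁ = R = 1500 Ω
Branch 2 (series LC): Z₂ = j(X_L − X_C) = −j1079 Ω
Parallel: Z = Z₁Z₂/(Z₁+Z₂), |Z| = 875.8 Ω, ∠Z = -54.28°
I = V/|Z| = 1.302 mA
P = VI cos φ = 1.14 × 0.001302 × cos(-54.28°) = 866.4 μW

866.4 μW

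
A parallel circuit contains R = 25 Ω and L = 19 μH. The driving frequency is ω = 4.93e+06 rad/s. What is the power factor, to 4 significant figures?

X_L = ωL = 93.67 Ω
Parallel: admittances add. Y = 1/R + 1/(jωL)
Y = (0.04000 − j0.01068) S
|Y| = 0.04140 S → |Z| = 1/|Y| = 24.15 Ω, ∠Z = −∠Y = 14.94°
cos φ = cos(14.94°) = 0.9662

0.9662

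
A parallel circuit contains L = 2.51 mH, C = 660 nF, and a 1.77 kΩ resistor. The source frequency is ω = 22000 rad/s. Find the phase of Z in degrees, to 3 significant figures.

X_L = ωL = 55.2 Ω
X_C = 1/(ωC) = 68.9 Ω
Parallel: admittances add. Y = 1/R + 1/(jωL) + jωC
Y = (0.000565 − j0.00359) S
|Y| = 0.00363 S → |Z| = 1/|Y| = 275 Ω, ∠Z = −∠Y = 81.1°

81.1°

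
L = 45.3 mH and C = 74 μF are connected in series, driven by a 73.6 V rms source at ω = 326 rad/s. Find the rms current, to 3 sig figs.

X_L = ωL = 14.8 Ω
X_C = 1/(ωC) = 41.5 Ω
Net reactance X = X_L − X_C = -26.7 Ω
Z = − j26.7 Ω
|Z| = √(0² + 26.7²) = 26.7 Ω
I = V/|Z| = 73.6/26.7 = 2.76 A

2.76 A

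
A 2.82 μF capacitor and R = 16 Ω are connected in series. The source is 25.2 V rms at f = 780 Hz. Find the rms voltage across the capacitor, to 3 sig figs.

24.6 V

ω = 2πf = 4901 rad/s
X_C = 1/(ωC) = 72.4 Ω
Z = 16.0 − j72.4 Ω
|Z| = √(16.0² + 72.4²) = 74.1 Ω
I = V/|Z| = 340 mA
V_C = I·|Z_C| = 0.340 × 72.4 = 24.6 V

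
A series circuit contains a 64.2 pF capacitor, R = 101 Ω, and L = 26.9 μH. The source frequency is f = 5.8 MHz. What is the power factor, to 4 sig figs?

0.1797

ω = 2πf = 3.644e+07 rad/s
X_L = ωL = 980.3 Ω
X_C = 1/(ωC) = 427.4 Ω
Net reactance X = X_L − X_C = 552.9 Ω
Z = 101.0 + j552.9 Ω
|Z| = √(101.0² + 552.9²) = 562.0 Ω
∠Z = arctan(552.9/101.0) = 79.65°
cos φ = cos(79.65°) = 0.1797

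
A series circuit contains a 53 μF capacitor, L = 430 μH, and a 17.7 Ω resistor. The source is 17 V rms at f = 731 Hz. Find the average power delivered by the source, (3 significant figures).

16.1 W

ω = 2πf = 4593 rad/s
X_L = ωL = 1.97 Ω
X_C = 1/(ωC) = 4.11 Ω
Net reactance X = X_L − X_C = -2.13 Ω
Z = 17.7 − j2.13 Ω
|Z| = √(17.7² + 2.13²) = 17.8 Ω
∠Z = arctan(-2.13/17.7) = -6.87°
I = V/|Z| = 954 mA
P = VI cos φ = 17 × 0.954 × cos(-6.87°) = 16.1 W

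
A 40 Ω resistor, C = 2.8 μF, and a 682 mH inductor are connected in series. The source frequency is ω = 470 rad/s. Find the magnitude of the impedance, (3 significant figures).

X_L = ωL = 321 Ω
X_C = 1/(ωC) = 760 Ω
Net reactance X = X_L − X_C = -439 Ω
Z = 40.0 − j439 Ω
|Z| = √(40.0² + 439²) = 441 Ω

441 Ω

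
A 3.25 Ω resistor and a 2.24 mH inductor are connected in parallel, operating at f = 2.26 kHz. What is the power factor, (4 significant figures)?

ω = 2πf = 14200 rad/s
X_L = ωL = 31.81 Ω
Parallel: admittances add. Y = 1/R + 1/(jωL)
Y = (0.3077 − j0.03144) S
|Y| = 0.3093 S → |Z| = 1/|Y| = 3.233 Ω, ∠Z = −∠Y = 5.834°
cos φ = cos(5.834°) = 0.9948

0.9948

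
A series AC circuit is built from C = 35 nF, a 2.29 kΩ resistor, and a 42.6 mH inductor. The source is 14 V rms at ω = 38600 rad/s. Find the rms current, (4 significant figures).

X_L = ωL = 1644 Ω
X_C = 1/(ωC) = 740.2 Ω
Net reactance X = X_L − X_C = 904.2 Ω
Z = 2290 + j904.2 Ω
|Z| = √(2290² + 904.2²) = 2462 Ω
I = V/|Z| = 14/2462 = 5.686 mA

5.686 mA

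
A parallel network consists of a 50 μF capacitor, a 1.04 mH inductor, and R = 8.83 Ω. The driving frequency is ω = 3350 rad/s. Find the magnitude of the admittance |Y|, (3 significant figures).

X_L = ωL = 3.48 Ω
X_C = 1/(ωC) = 5.97 Ω
Parallel: admittances add. Y = 1/R + 1/(jωL) + jωC
Y = (0.113 − j0.120) S
|Y| = 0.165 S → |Z| = 1/|Y| = 6.07 Ω, ∠Z = −∠Y = 46.5°

165 mS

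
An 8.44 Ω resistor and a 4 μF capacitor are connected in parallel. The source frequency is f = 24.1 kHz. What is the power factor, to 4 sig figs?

ω = 2πf = 151400 rad/s
X_C = 1/(ωC) = 1.651 Ω
Parallel: admittances add. Y = 1/R + jωC
Y = (0.1185 + j0.6057) S
|Y| = 0.6172 S → |Z| = 1/|Y| = 1.620 Ω, ∠Z = −∠Y = -78.93°
cos φ = cos(-78.93°) = 0.1920

0.1920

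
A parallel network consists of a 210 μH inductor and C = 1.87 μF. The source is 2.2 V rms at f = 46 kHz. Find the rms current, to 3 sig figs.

1.15 A

ω = 2πf = 289000 rad/s
X_L = ωL = 60.7 Ω
X_C = 1/(ωC) = 1.85 Ω
Parallel: admittances add. Y = 1/(jωL) + jωC
Y = (0 + j0.524) S
|Y| = 0.524 S → |Z| = 1/|Y| = 1.91 Ω, ∠Z = −∠Y = -90.0°
I = V/|Z| = 2.2/1.91 = 1.15 A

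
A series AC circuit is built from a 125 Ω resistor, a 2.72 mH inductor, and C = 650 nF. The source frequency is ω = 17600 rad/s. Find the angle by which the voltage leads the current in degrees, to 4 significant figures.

-17.55°

X_L = ωL = 47.87 Ω
X_C = 1/(ωC) = 87.41 Ω
Net reactance X = X_L − X_C = -39.54 Ω
Z = 125.0 − j39.54 Ω
|Z| = √(125.0² + 39.54²) = 131.1 Ω
∠Z = arctan(-39.54/125.0) = -17.55°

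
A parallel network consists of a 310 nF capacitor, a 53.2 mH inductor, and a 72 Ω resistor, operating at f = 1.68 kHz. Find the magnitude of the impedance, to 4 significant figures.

ω = 2πf = 10560 rad/s
X_L = ωL = 561.6 Ω
X_C = 1/(ωC) = 305.6 Ω
Parallel: admittances add. Y = 1/R + 1/(jωL) + jωC
Y = (0.01389 + j0.001492) S
|Y| = 0.01397 S → |Z| = 1/|Y| = 71.59 Ω, ∠Z = −∠Y = -6.130°

71.59 Ω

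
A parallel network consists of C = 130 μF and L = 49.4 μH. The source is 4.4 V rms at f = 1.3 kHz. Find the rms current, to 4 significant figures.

ω = 2πf = 8168 rad/s
X_L = ωL = 0.4035 Ω
X_C = 1/(ωC) = 0.9417 Ω
Parallel: admittances add. Y = 1/(jωL) + jωC
Y = (0 − j1.416) S
|Y| = 1.416 S → |Z| = 1/|Y| = 0.7060 Ω, ∠Z = −∠Y = 90.00°
I = V/|Z| = 4.4/0.7060 = 6.232 A

6.232 A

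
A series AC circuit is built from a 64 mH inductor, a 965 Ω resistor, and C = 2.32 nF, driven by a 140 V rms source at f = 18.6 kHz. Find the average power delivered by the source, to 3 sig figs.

1.24 W

ω = 2πf = 116900 rad/s
X_L = ωL = 7480 Ω
X_C = 1/(ωC) = 3690 Ω
Net reactance X = X_L − X_C = 3790 Ω
Z = 965 + j3790 Ω
|Z| = √(965² + 3790²) = 3910 Ω
∠Z = arctan(3790/965) = 75.7°
I = V/|Z| = 35.8 mA
P = VI cos φ = 140 × 0.0358 × cos(75.7°) = 1.24 W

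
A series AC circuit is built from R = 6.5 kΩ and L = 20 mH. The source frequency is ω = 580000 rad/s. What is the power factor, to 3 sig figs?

X_L = ωL = 11600 Ω
Z = 6500 + j11600 Ω
|Z| = √(6500² + 11600²) = 13300 Ω
∠Z = arctan(11600/6500) = 60.7°
cos φ = cos(60.7°) = 0.489

0.489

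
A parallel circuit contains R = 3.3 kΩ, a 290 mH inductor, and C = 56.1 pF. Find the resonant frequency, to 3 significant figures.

ω₀ = 1/√(LC) = 1/√(0.29 × 5.61e-11) = 247900 rad/s
f₀ = ω₀/(2π) = 39.5 kHz

39.5 kHz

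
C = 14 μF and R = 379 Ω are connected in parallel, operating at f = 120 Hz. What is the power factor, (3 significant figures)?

ω = 2πf = 754.0 rad/s
X_C = 1/(ωC) = 94.7 Ω
Parallel: admittances add. Y = 1/R + jωC
Y = (0.00264 + j0.0106) S
|Y| = 0.0109 S → |Z| = 1/|Y| = 91.9 Ω, ∠Z = −∠Y = -76.0°
cos φ = cos(-76.0°) = 0.242

0.242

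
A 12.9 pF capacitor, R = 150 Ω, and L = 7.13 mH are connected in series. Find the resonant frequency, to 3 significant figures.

525 kHz

ω₀ = 1/√(LC) = 1/√(0.00713 × 1.29e-11) = 3.297e+06 rad/s
f₀ = ω₀/(2π) = 525 kHz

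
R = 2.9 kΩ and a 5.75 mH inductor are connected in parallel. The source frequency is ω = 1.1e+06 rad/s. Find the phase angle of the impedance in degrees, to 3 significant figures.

X_L = ωL = 6320 Ω
Parallel: admittances add. Y = 1/R + 1/(jωL)
Y = (0.000345 − j0.000158) S
|Y| = 0.000379 S → |Z| = 1/|Y| = 2640 Ω, ∠Z = −∠Y = 24.6°

24.6°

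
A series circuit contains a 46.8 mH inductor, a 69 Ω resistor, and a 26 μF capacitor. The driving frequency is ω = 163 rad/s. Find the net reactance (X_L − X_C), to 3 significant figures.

X_L = ωL = 7.63 Ω
X_C = 1/(ωC) = 236 Ω
X = 7.63 − 236 = -228 Ω

-228 Ω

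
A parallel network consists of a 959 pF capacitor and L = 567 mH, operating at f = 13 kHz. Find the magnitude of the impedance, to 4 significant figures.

ω = 2πf = 81680 rad/s
X_L = ωL = 46310 Ω
X_C = 1/(ωC) = 12770 Ω
Parallel: admittances add. Y = 1/(jωL) + jωC
Y = (0 + j5.674e-05) S
|Y| = 5.674e-05 S → |Z| = 1/|Y| = 17620 Ω, ∠Z = −∠Y = -90.00°

17620 Ω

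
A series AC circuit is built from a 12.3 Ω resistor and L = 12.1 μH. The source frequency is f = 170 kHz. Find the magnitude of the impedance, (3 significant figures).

ω = 2πf = 1.068e+06 rad/s
X_L = ωL = 12.9 Ω
Z = 12.3 + j12.9 Ω
|Z| = √(12.3² + 12.9²) = 17.8 Ω

17.8 Ω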